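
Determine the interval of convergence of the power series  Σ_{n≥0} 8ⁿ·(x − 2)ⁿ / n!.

Ratio test: |a_{n+1}/a_n| = 8 · 1/(n+1) → 0 as n → ∞.
The limit is 0, so the series converges for all x; R = ∞.

(−∞, ∞)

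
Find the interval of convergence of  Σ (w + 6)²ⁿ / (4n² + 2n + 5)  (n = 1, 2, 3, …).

The ratio of consecutive coefficients is (4n² + 2n + 5)/(4(n+1)² + 2(n+1) + 5) → 1.
Successive powers of (w + 6) differ by 2, so the series converges when |w + 6|² · 1 < 1, i.e. |w + 6| < √(1) = 1. So R = 1.
Endpoint w = -5: the series is dominated by a constant times Σ 1/n², which converges (p = 2 > 1).
At w = -7: the terms are on the order of 1/n², so the series converges absolutely by comparison with the p-series (p = 2 > 1).

[-7, -5]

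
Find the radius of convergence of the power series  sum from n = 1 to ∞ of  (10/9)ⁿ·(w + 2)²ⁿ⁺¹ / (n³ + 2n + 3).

R = 3√10/10

Ratio test: |a_{n+1}/a_n| = [(n³ + 2n + 3)/((n+1)³ + 2(n+1) + 3)] · 10/9 → 10/9 as n → ∞.
Successive powers of (w + 2) differ by 2, so the series converges when |w + 2|² · 10/9 < 1, i.e. |w + 2| < √(9/10). So R = 3√10/10.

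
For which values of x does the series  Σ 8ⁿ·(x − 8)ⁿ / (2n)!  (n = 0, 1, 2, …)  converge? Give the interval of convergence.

Ratio test: |a_{n+1}/a_n| = 8 · 1/[(2n+1)·(2n+2)] → 0 as n → ∞.
The limit is 0, so the series converges for all x; R = ∞.

(−∞, ∞)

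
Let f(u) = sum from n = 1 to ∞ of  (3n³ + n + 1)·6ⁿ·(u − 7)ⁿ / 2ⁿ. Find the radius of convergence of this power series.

The ratio of consecutive coefficients is [(3(n+1)³ + (n+1) + 1)/(3n³ + n + 1)] · 6/2 → 3.
Convergence for |u − 7| · 3 < 1, i.e. |u − 7| < 1/3. So R = 1/3.

R = 1/3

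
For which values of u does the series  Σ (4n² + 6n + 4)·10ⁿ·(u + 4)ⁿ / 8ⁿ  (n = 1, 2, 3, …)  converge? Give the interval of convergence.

Apply the ratio test: |a_{n+1}| / |a_n| = [(4(n+1)² + 6(n+1) + 4)/(4n² + 6n + 4)] · 10/8, which tends to 5/4 as n → ∞.
Convergence for |u + 4| · 5/4 < 1, i.e. |u + 4| < 4/5. So R = 4/5.
Endpoint u = -16/5: the terms do not tend to 0, so the series diverges.
When u = -24/5, the terms have absolute value of order n², which does not tend to 0, so the series diverges by the divergence test.

(-24/5, -16/5)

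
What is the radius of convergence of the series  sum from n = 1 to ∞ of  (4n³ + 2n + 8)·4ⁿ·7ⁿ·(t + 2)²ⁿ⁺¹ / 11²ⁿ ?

Ratio test: |a_{n+1}/a_n| = [(4(n+1)³ + 2(n+1) + 8)/(4n³ + 2n + 8)] · 4·7/121 → 28/121 as n → ∞.
Since the exponent of (t + 2) increases by 2 each term, convergence requires |t + 2|² < 121/28, hence R = 11√7/14.

R = 11√7/14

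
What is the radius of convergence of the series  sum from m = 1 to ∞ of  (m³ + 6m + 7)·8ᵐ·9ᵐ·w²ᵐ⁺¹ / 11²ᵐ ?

R = 11√2/12

By the ratio test, |a_{m+1}/a_m| = [((m+1)³ + 6(m+1) + 7)/(m³ + 6m + 7)] · 8·9/121 → 72/121.
Writing y = w², the series in y has radius 121/72, so |w| < √(121/72) and R = 11√2/12.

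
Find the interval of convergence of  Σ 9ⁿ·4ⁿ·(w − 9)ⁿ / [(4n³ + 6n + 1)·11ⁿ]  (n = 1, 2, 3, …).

[313/36, 335/36]

The ratio of consecutive coefficients is [(4n³ + 6n + 1)/(4(n+1)³ + 6(n+1) + 1)] · 9·4/11 → 36/11.
Thus R = 1/(36/11) = 11/36.
When w = 335/36, the terms are on the order of 1/n³, so the series converges absolutely by comparison with the p-series (p = 3 > 1).
Check w = 313/36: absolute convergence follows by limit comparison with Σ 1/n³.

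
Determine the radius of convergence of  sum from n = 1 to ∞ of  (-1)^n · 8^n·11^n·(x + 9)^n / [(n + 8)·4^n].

R = 1/22

The ratio of consecutive coefficients is [(n + 8)/((n+1) + 8)] · 8·11/4 → 22.
Convergence for |x + 9| · 22 < 1, i.e. |x + 9| < 1/22. So R = 1/22.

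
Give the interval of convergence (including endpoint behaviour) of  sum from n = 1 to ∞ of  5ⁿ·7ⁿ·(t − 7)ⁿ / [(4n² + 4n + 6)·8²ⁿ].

Ratio test: |a_{n+1}/a_n| = [(4n² + 4n + 6)/(4(n+1)² + 4(n+1) + 6)] · 5·7/64 → 35/64 as n → ∞.
Hence the series converges for |t − 7| < 1/(35/64) = 64/35, so the radius of convergence is 64/35.
When t = 309/35, the terms are on the order of 1/n², so the series converges absolutely by comparison with the p-series (p = 2 > 1).
At t = 181/35: the terms are on the order of 1/n², so the series converges absolutely by comparison with the p-series (p = 2 > 1).

[181/35, 309/35]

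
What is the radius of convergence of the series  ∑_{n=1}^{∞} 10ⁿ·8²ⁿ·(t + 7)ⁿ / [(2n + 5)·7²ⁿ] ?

The ratio of consecutive coefficients is [(2n + 5)/(2(n+1) + 5)] · 10·64/49 → 640/49.
The series converges when 640/49 · |t + 7| < 1, giving R = 49/640.

R = 49/640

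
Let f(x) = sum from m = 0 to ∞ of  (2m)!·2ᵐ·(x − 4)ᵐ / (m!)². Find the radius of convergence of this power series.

The ratio of consecutive coefficients is (2m+1)·(2m+2)/(m+1)² · 2 → 8.
The series converges when 8 · |x − 4| < 1, giving R = 1/8.

R = 1/8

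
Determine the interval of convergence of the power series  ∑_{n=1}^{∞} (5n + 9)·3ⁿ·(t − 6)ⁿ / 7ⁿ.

By the ratio test, |a_{n+1}/a_n| = [(5(n+1) + 9)/(5n + 9)] · 3/7 → 3/7.
The series converges when 3/7 · |t − 6| < 1, giving R = 7/3.
Endpoint t = 25/3: the terms do not tend to 0, so the series diverges.
At t = 11/3: the n-th term does not approach 0; divergence by the term test.

(11/3, 25/3)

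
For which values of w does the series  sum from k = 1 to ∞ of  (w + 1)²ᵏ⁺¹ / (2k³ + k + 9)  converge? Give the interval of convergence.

The ratio of consecutive coefficients is (2k³ + k + 9)/(2(k+1)³ + (k+1) + 9) → 1.
Writing y = (w + 1)², the series in y has radius 1, so |w + 1| < √(1) = 1 and R = 1.
At w = 0: absolute convergence follows by limit comparison with Σ 1/k³.
Endpoint w = -2: the terms are on the order of 1/k³, so the series converges absolutely by comparison with the p-series (p = 3 > 1).

[-2, 0]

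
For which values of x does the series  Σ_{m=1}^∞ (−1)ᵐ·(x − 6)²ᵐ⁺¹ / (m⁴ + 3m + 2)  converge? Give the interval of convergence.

By the ratio test, |a_{m+1}/a_m| = (m⁴ + 3m + 2)/((m+1)⁴ + 3(m+1) + 2) → 1.
Successive powers of (x − 6) differ by 2, so the series converges when |x − 6|² · 1 < 1, i.e. |x − 6| < √(1) = 1. So R = 1.
Endpoint x = 7: absolute convergence follows by limit comparison with Σ 1/m⁴.
When x = 5, the terms are on the order of 1/m⁴, so the series converges absolutely by comparison with the p-series (p = 4 > 1).

[5, 7]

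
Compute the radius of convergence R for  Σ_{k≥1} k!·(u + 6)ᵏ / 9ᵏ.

Ratio test: |a_{k+1}/a_k| = (k+1) · 1/9 → ∞ as k → ∞.
The ratio grows without bound, so the series diverges whenever (u + 6) ≠ 0; it converges only at u = -6. R = 0.

R = 0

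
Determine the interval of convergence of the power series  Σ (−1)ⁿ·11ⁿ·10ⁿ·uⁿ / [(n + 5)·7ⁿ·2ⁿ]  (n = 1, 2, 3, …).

The ratio of consecutive coefficients is [(n + 5)/((n+1) + 5)] · 11·10/(7·2) → 55/7.
Hence the series converges for |u| < 1/(55/7) = 7/55, so the radius of convergence is 7/55.
Endpoint u = 7/55: the terms alternate in sign and decrease monotonically to 0 in absolute value (size ~ c/n), so the alternating series test gives convergence.
Check u = -7/55: the terms are asymptotic to a nonzero constant times 1/n, so the series diverges by limit comparison with Σ 1/n.

(-7/55, 7/55]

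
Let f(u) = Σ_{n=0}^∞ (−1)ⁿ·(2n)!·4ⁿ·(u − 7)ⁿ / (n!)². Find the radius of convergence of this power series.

R = 1/16

The ratio of consecutive coefficients is (2n+1)·(2n+2)/(n+1)² · 4 → 16.
Hence the series converges for |u − 7| < 1/(16) = 1/16, so the radius of convergence is 1/16.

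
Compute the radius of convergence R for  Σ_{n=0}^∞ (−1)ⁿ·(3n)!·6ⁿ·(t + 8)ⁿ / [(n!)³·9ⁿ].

R = 1/18

Apply the ratio test: |a_{n+1}| / |a_n| = (3n+1)·(3n+2)·(3n+3)/(n+1)³ · 6/9, which tends to 18 as n → ∞.
Convergence for |t + 8| · 18 < 1, i.e. |t + 8| < 1/18. So R = 1/18.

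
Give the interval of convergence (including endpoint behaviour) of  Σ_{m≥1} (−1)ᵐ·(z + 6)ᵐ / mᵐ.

Applying the root test, |a_m|^(1/m) = 1/m → 0.
The limit is 0 for every z, so R = ∞.

(−∞, ∞)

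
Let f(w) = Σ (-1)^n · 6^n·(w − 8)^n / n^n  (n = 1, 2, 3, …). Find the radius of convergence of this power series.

Root test: |a_n|^(1/n) = 6/n → 0.
The limit is 0 for every w, so R = ∞.

R = ∞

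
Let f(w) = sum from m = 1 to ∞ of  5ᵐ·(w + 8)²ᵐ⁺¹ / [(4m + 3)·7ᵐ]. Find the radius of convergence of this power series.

The ratio of consecutive coefficients is [(4m + 3)/(4(m+1) + 3)] · 5/7 → 5/7.
Writing y = (w + 8)², the series in y has radius 7/5, so |w + 8| < √(7/5) and R = √35/5.

R = √35/5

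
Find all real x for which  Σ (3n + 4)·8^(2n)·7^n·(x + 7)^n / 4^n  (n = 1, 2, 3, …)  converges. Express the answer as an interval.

Ratio test: |a_{n+1}/a_n| = [(3(n+1) + 4)/(3n + 4)] · 64·7/4 → 112 as n → ∞.
Hence the series converges for |x + 7| < 1/(112) = 1/112, so the radius of convergence is 1/112.
Endpoint x = -783/112: the terms do not tend to 0, so the series diverges.
At x = -785/112: the terms have absolute value of order n, which does not tend to 0, so the series diverges by the divergence test.

(-785/112, -783/112)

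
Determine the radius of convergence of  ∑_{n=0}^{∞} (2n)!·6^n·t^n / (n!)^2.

R = 1/24

Apply the ratio test: |a_{n+1}| / |a_n| = (2n+1)·(2n+2)/(n+1)² · 6, which tends to 24 as n → ∞.
Thus R = 1/(24) = 1/24.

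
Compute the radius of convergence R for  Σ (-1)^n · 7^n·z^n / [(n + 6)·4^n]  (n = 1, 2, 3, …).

R = 4/7

The ratio of consecutive coefficients is [(n + 6)/((n+1) + 6)] · 7/4 → 7/4.
Thus R = 1/(7/4) = 4/7.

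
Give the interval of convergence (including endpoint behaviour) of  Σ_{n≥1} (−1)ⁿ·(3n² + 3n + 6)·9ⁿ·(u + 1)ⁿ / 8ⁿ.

Apply the ratio test: |a_{n+1}| / |a_n| = [(3(n+1)² + 3(n+1) + 6)/(3n² + 3n + 6)] · 9/8, which tends to 9/8 as n → ∞.
The series converges when 9/8 · |u + 1| < 1, giving R = 8/9.
Endpoint u = -1/9: the terms do not tend to 0, so the series diverges.
Check u = -17/9: the terms have absolute value of order n², which does not tend to 0, so the series diverges by the divergence test.

(-17/9, -1/9)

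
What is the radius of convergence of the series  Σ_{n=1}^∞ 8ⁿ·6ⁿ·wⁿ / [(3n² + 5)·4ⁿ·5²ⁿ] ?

R = 25/12

By the ratio test, |a_{n+1}/a_n| = [(3n² + 5)/(3(n+1)² + 5)] · 8·6/(4·25) → 12/25.
Convergence for |w| · 12/25 < 1, i.e. |w| < 25/12. So R = 25/12.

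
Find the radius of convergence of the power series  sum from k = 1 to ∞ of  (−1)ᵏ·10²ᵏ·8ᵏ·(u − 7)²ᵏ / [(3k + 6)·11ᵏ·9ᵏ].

R = 3√22/40

The ratio of consecutive coefficients is [(3k + 6)/(3(k+1) + 6)] · 100·8/(11·9) → 800/99.
Since the exponent of (u − 7) increases by 2 each term, convergence requires |u − 7|² < 99/800, hence R = 3√22/40.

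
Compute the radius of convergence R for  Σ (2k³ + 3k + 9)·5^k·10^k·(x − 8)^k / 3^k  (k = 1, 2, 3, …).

Apply the ratio test: |a_{k+1}| / |a_k| = [(2(k+1)³ + 3(k+1) + 9)/(2k³ + 3k + 9)] · 5·10/3, which tends to 50/3 as k → ∞.
The series converges when 50/3 · |x − 8| < 1, giving R = 3/50.

R = 3/50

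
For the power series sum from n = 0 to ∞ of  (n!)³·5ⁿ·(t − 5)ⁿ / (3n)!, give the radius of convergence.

Apply the ratio test: |a_{n+1}| / |a_n| = (n+1)³/[(3n+1)·(3n+2)·(3n+3)] · 5, which tends to 5/27 as n → ∞.
Convergence for |t − 5| · 5/27 < 1, i.e. |t − 5| < 27/5. So R = 27/5.

R = 27/5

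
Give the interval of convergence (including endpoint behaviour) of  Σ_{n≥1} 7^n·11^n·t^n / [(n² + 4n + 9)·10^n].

By the ratio test, |a_{n+1}/a_n| = [(n² + 4n + 9)/((n+1)² + 4(n+1) + 9)] · 7·11/10 → 77/10.
The series converges when 77/10 · |t| < 1, giving R = 10/77.
When t = 10/77, the series is dominated by a constant times Σ 1/n², which converges (p = 2 > 1).
When t = -10/77, the series is dominated by a constant times Σ 1/n², which converges (p = 2 > 1).

[-10/77, 10/77]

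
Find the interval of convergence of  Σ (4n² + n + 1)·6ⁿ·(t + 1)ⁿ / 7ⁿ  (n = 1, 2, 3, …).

(-13/6, 1/6)

Ratio test: |a_{n+1}/a_n| = [(4(n+1)² + (n+1) + 1)/(4n² + n + 1)] · 6/7 → 6/7 as n → ∞.
Hence the series converges for |t + 1| < 1/(6/7) = 7/6, so the radius of convergence is 7/6.
Endpoint t = 1/6: the terms have absolute value of order n², which does not tend to 0, so the series diverges by the divergence test.
When t = -13/6, the terms do not tend to 0, so the series diverges.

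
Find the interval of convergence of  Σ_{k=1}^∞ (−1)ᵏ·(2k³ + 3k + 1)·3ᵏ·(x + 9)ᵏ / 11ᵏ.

The ratio of consecutive coefficients is [(2(k+1)³ + 3(k+1) + 1)/(2k³ + 3k + 1)] · 3/11 → 3/11.
Convergence for |x + 9| · 3/11 < 1, i.e. |x + 9| < 11/3. So R = 11/3.
Endpoint x = -16/3: the terms have absolute value of order k³, which does not tend to 0, so the series diverges by the divergence test.
At x = -38/3: the terms have absolute value of order k³, which does not tend to 0, so the series diverges by the divergence test.

(-38/3, -16/3)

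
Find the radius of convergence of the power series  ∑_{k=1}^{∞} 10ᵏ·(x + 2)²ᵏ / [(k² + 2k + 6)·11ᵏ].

Ratio test: |a_{k+1}/a_k| = [(k² + 2k + 6)/((k+1)² + 2(k+1) + 6)] · 10/11 → 10/11 as k → ∞.
Since the exponent of (x + 2) increases by 2 each term, convergence requires |x + 2|² < 11/10, hence R = √110/10.

R = √110/10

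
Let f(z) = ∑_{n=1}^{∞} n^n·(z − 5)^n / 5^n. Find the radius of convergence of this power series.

By the Cauchy root test, |a_n|^(1/n) = n/5 → ∞.
The root grows without bound, so R = 0 (convergence only at z = 5).

R = 0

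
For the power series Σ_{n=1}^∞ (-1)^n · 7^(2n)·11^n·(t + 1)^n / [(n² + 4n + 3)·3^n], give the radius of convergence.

Apply the ratio test: |a_{n+1}| / |a_n| = [(n² + 4n + 3)/((n+1)² + 4(n+1) + 3)] · 49·11/3, which tends to 539/3 as n → ∞.
Convergence for |t + 1| · 539/3 < 1, i.e. |t + 1| < 3/539. So R = 3/539.

R = 3/539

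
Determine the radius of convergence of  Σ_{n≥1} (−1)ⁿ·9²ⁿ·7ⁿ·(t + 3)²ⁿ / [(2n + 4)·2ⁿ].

Apply the ratio test: |a_{n+1}| / |a_n| = [(2n + 4)/(2(n+1) + 4)] · 81·7/2, which tends to 567/2 as n → ∞.
Successive powers of (t + 3) differ by 2, so the series converges when |t + 3|² · 567/2 < 1, i.e. |t + 3| < √(2/567). So R = √14/63.

R = √14/63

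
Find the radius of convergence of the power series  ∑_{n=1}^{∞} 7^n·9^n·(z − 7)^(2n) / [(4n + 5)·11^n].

R = √77/21

The ratio of consecutive coefficients is [(4n + 5)/(4(n+1) + 5)] · 7·9/11 → 63/11.
Since the exponent of (z − 7) increases by 2 each term, convergence requires |z − 7|² < 11/63, hence R = √77/21.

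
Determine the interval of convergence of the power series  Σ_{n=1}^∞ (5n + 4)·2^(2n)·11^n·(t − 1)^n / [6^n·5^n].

By the ratio test, |a_{n+1}/a_n| = [(5(n+1) + 4)/(5n + 4)] · 4·11/(6·5) → 22/15.
The series converges when 22/15 · |t − 1| < 1, giving R = 15/22.
Check t = 37/22: the terms do not tend to 0, so the series diverges.
Check t = 7/22: the n-th term does not approach 0; divergence by the term test.

(7/22, 37/22)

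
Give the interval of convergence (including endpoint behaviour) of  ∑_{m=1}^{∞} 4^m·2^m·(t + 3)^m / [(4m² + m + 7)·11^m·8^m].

[-14, 8]

By the ratio test, |a_{m+1}/a_m| = [(4m² + m + 7)/(4(m+1)² + (m+1) + 7)] · 4·2/(11·8) → 1/11.
The series converges when 1/11 · |t + 3| < 1, giving R = 11.
At t = 8: absolute convergence follows by limit comparison with Σ 1/m².
At t = -14: the terms are on the order of 1/m², so the series converges absolutely by comparison with the p-series (p = 2 > 1).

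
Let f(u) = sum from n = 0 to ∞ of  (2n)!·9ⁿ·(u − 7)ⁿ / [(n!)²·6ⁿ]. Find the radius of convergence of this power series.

Apply the ratio test: |a_{n+1}| / |a_n| = (2n+1)·(2n+2)/(n+1)² · 9/6, which tends to 6 as n → ∞.
Thus R = 1/(6) = 1/6.

R = 1/6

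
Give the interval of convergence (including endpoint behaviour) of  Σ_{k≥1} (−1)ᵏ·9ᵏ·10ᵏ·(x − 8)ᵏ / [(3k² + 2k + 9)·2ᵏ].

[359/45, 361/45]

Ratio test: |a_{k+1}/a_k| = [(3k² + 2k + 9)/(3(k+1)² + 2(k+1) + 9)] · 9·10/2 → 45 as k → ∞.
Thus R = 1/(45) = 1/45.
When x = 361/45, the series is dominated by a constant times Σ 1/k², which converges (p = 2 > 1).
Endpoint x = 359/45: the series is dominated by a constant times Σ 1/k², which converges (p = 2 > 1).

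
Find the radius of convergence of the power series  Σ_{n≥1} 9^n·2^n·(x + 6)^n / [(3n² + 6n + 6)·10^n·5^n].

R = 25/9

Ratio test: |a_{n+1}/a_n| = [(3n² + 6n + 6)/(3(n+1)² + 6(n+1) + 6)] · 9·2/(10·5) → 9/25 as n → ∞.
The series converges when 9/25 · |x + 6| < 1, giving R = 25/9.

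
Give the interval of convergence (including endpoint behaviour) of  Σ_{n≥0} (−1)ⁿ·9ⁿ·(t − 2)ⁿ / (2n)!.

The ratio of consecutive coefficients is 9 · 1/[(2n+1)·(2n+2)] → 0.
Since the limit is 0 < 1 for every t, the series converges on all of ℝ and R = ∞.

(−∞, ∞)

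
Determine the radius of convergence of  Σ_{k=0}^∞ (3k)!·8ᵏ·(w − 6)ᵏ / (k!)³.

R = 1/216

Apply the ratio test: |a_{k+1}| / |a_k| = (3k+1)·(3k+2)·(3k+3)/(k+1)³ · 8, which tends to 216 as k → ∞.
Thus R = 1/(216) = 1/216.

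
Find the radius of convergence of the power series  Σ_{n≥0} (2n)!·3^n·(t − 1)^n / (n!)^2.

R = 1/12

Apply the ratio test: |a_{n+1}| / |a_n| = (2n+1)·(2n+2)/(n+1)² · 3, which tends to 12 as n → ∞.
The series converges when 12 · |t − 1| < 1, giving R = 1/12.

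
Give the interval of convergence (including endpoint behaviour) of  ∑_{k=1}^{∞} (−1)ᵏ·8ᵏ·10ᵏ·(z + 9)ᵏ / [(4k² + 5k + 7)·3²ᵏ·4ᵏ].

The ratio of consecutive coefficients is [(4k² + 5k + 7)/(4(k+1)² + 5(k+1) + 7)] · 8·10/(9·4) → 20/9.
Hence the series converges for |z + 9| < 1/(20/9) = 9/20, so the radius of convergence is 9/20.
At z = -171/20: the terms are on the order of 1/k², so the series converges absolutely by comparison with the p-series (p = 2 > 1).
At z = -189/20: absolute convergence follows by limit comparison with Σ 1/k².

[-189/20, -171/20]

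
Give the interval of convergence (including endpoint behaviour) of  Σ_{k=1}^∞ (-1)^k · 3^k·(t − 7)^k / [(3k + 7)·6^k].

Ratio test: |a_{k+1}/a_k| = [(3k + 7)/(3(k+1) + 7)] · 3/6 → 1/2 as k → ∞.
The series converges when 1/2 · |t − 7| < 1, giving R = 2.
Endpoint t = 9: the terms alternate in sign and decrease monotonically to 0 in absolute value (size ~ c/k), so the alternating series test gives convergence.
At t = 5: the terms are asymptotic to a nonzero constant times 1/k, so the series diverges by limit comparison with Σ 1/k.

(5, 9]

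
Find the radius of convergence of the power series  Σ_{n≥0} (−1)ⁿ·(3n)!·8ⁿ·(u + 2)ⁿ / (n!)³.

By the ratio test, |a_{n+1}/a_n| = (3n+1)·(3n+2)·(3n+3)/(n+1)³ · 8 → 216.
Thus R = 1/(216) = 1/216.

R = 1/216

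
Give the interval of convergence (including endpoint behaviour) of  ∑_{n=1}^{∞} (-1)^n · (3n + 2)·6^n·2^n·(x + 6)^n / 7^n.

(-79/12, -65/12)

By the ratio test, |a_{n+1}/a_n| = [(3(n+1) + 2)/(3n + 2)] · 6·2/7 → 12/7.
The series converges when 12/7 · |x + 6| < 1, giving R = 7/12.
At x = -65/12: the terms do not tend to 0, so the series diverges.
When x = -79/12, the terms have absolute value of order n, which does not tend to 0, so the series diverges by the divergence test.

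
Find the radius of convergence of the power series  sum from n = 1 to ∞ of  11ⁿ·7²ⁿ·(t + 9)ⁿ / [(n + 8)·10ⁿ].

R = 10/539

Ratio test: |a_{n+1}/a_n| = [(n + 8)/((n+1) + 8)] · 11·49/10 → 539/10 as n → ∞.
Hence the series converges for |t + 9| < 1/(539/10) = 10/539, so the radius of convergence is 10/539.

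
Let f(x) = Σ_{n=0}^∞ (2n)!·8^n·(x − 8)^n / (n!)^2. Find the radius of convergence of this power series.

R = 1/32

By the ratio test, |a_{n+1}/a_n| = (2n+1)·(2n+2)/(n+1)² · 8 → 32.
Thus R = 1/(32) = 1/32.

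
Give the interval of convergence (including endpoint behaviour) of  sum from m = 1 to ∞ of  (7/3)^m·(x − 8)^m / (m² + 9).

By the ratio test, |a_{m+1}/a_m| = [(m² + 9)/((m+1)² + 9)] · 7/3 → 7/3.
Hence the series converges for |x − 8| < 1/(7/3) = 3/7, so the radius of convergence is 3/7.
When x = 59/7, the terms are on the order of 1/m², so the series converges absolutely by comparison with the p-series (p = 2 > 1).
Endpoint x = 53/7: the series is dominated by a constant times Σ 1/m², which converges (p = 2 > 1).

[53/7, 59/7]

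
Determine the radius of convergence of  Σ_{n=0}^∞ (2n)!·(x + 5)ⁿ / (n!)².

R = 1/4

By the ratio test, |a_{n+1}/a_n| = (2n+1)·(2n+2)/(n+1)² → 4.
Hence the series converges for |x + 5| < 1/(4) = 1/4, so the radius of convergence is 1/4.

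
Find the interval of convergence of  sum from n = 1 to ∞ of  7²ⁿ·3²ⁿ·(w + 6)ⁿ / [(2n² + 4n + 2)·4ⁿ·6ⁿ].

[-890/147, -874/147]

Apply the ratio test: |a_{n+1}| / |a_n| = [(2n² + 4n + 2)/(2(n+1)² + 4(n+1) + 2)] · 49·9/(4·6), which tends to 147/8 as n → ∞.
The series converges when 147/8 · |w + 6| < 1, giving R = 8/147.
Endpoint w = -874/147: absolute convergence follows by limit comparison with Σ 1/n².
When w = -890/147, absolute convergence follows by limit comparison with Σ 1/n².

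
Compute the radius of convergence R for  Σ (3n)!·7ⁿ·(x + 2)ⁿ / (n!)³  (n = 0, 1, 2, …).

R = 1/189

Ratio test: |a_{n+1}/a_n| = (3n+1)·(3n+2)·(3n+3)/(n+1)³ · 7 → 189 as n → ∞.
The series converges when 189 · |x + 2| < 1, giving R = 1/189.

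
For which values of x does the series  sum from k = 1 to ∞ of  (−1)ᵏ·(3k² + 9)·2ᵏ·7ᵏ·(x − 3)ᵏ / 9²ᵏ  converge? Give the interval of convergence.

(-39/14, 123/14)

Apply the ratio test: |a_{k+1}| / |a_k| = [(3(k+1)² + 9)/(3k² + 9)] · 2·7/81, which tends to 14/81 as k → ∞.
Hence the series converges for |x − 3| < 1/(14/81) = 81/14, so the radius of convergence is 81/14.
When x = 123/14, the terms have absolute value of order k², which does not tend to 0, so the series diverges by the divergence test.
When x = -39/14, the terms do not tend to 0, so the series diverges.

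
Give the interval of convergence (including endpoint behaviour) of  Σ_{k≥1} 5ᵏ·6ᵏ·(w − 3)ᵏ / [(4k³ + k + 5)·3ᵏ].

By the ratio test, |a_{k+1}/a_k| = [(4k³ + k + 5)/(4(k+1)³ + (k+1) + 5)] · 5·6/3 → 10.
Hence the series converges for |w − 3| < 1/(10) = 1/10, so the radius of convergence is 1/10.
Endpoint w = 31/10: the series is dominated by a constant times Σ 1/k³, which converges (p = 3 > 1).
Check w = 29/10: the series is dominated by a constant times Σ 1/k³, which converges (p = 3 > 1).

[29/10, 31/10]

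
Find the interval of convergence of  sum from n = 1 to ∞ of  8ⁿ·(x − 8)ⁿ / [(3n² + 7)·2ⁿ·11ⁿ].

The ratio of consecutive coefficients is [(3n² + 7)/(3(n+1)² + 7)] · 8/(2·11) → 4/11.
Convergence for |x − 8| · 4/11 < 1, i.e. |x − 8| < 11/4. So R = 11/4.
Endpoint x = 43/4: the terms are on the order of 1/n², so the series converges absolutely by comparison with the p-series (p = 2 > 1).
Check x = 21/4: the series is dominated by a constant times Σ 1/n², which converges (p = 2 > 1).

[21/4, 43/4]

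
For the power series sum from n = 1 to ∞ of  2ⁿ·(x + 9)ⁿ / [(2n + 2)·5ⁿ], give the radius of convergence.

R = 5/2

By the ratio test, |a_{n+1}/a_n| = [(2n + 2)/(2(n+1) + 2)] · 2/5 → 2/5.
The series converges when 2/5 · |x + 9| < 1, giving R = 5/2.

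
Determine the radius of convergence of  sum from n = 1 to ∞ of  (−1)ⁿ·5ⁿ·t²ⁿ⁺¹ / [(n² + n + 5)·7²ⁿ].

R = 7√5/5

Ratio test: |a_{n+1}/a_n| = [(n² + n + 5)/((n+1)² + (n+1) + 5)] · 5/49 → 5/49 as n → ∞.
Successive powers of t differ by 2, so the series converges when |t|² · 5/49 < 1, i.e. |t| < √(49/5). So R = 7√5/5.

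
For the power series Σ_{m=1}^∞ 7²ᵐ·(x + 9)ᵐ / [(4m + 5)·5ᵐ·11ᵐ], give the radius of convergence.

R = 55/49

Ratio test: |a_{m+1}/a_m| = [(4m + 5)/(4(m+1) + 5)] · 49/(5·11) → 49/55 as m → ∞.
The series converges when 49/55 · |x + 9| < 1, giving R = 55/49.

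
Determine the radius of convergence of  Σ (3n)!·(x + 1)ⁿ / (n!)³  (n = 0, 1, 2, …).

R = 1/27

Ratio test: |a_{n+1}/a_n| = (3n+1)·(3n+2)·(3n+3)/(n+1)³ → 27 as n → ∞.
Thus R = 1/(27) = 1/27.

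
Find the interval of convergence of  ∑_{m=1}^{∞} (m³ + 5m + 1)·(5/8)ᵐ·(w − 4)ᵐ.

By the ratio test, |a_{m+1}/a_m| = [((m+1)³ + 5(m+1) + 1)/(m³ + 5m + 1)] · 5/8 → 5/8.
Hence the series converges for |w − 4| < 1/(5/8) = 8/5, so the radius of convergence is 8/5.
Endpoint w = 28/5: the m-th term does not approach 0; divergence by the term test.
Endpoint w = 12/5: the m-th term does not approach 0; divergence by the term test.

(12/5, 28/5)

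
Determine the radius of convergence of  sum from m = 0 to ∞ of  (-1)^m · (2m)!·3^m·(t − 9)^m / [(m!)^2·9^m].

Apply the ratio test: |a_{m+1}| / |a_m| = (2m+1)·(2m+2)/(m+1)² · 3/9, which tends to 4/3 as m → ∞.
Thus R = 1/(4/3) = 3/4.

R = 3/4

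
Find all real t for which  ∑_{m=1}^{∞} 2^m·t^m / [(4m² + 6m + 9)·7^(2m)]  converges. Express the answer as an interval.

[-49/2, 49/2]

Ratio test: |a_{m+1}/a_m| = [(4m² + 6m + 9)/(4(m+1)² + 6(m+1) + 9)] · 2/49 → 2/49 as m → ∞.
Thus R = 1/(2/49) = 49/2.
At t = 49/2: the series is dominated by a constant times Σ 1/m², which converges (p = 2 > 1).
When t = -49/2, the terms are on the order of 1/m², so the series converges absolutely by comparison with the p-series (p = 2 > 1).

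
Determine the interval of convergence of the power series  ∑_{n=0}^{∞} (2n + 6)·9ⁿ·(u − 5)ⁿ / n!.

(−∞, ∞)

By the ratio test, |a_{n+1}/a_n| = (2(n+1) + 6)/(2n + 6) · 9 · 1/(n+1) → 0.
The limit is 0, so the series converges for all u; R = ∞.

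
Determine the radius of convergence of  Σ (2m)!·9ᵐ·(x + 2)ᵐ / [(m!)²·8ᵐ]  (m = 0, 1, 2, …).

By the ratio test, |a_{m+1}/a_m| = (2m+1)·(2m+2)/(m+1)² · 9/8 → 9/2.
Thus R = 1/(9/2) = 2/9.

R = 2/9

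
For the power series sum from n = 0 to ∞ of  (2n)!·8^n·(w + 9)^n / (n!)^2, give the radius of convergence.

By the ratio test, |a_{n+1}/a_n| = (2n+1)·(2n+2)/(n+1)² · 8 → 32.
Hence the series converges for |w + 9| < 1/(32) = 1/32, so the radius of convergence is 1/32.

R = 1/32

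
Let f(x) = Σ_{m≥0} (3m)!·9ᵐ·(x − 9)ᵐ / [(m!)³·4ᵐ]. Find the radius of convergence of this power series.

Apply the ratio test: |a_{m+1}| / |a_m| = (3m+1)·(3m+2)·(3m+3)/(m+1)³ · 9/4, which tends to 243/4 as m → ∞.
Hence the series converges for |x − 9| < 1/(243/4) = 4/243, so the radius of convergence is 4/243.

R = 4/243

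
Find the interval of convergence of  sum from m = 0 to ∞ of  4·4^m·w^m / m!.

(−∞, ∞)

Ratio test: |a_{m+1}/a_m| = 4/4 · 4 · 1/(m+1) → 0 as m → ∞.
The ratio tends to 0 regardless of w, hence R = ∞.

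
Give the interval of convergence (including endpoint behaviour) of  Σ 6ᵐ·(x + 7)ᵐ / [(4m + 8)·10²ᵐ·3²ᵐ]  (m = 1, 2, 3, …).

Ratio test: |a_{m+1}/a_m| = [(4m + 8)/(4(m+1) + 8)] · 6/(100·9) → 1/150 as m → ∞.
Hence the series converges for |x + 7| < 1/(1/150) = 150, so the radius of convergence is 150.
Check x = 143: the terms behave like c/m; limit comparison with the harmonic series gives divergence.
Endpoint x = -157: convergence follows from the alternating series test (terms decrease monotonically to 0).

[-157, 143)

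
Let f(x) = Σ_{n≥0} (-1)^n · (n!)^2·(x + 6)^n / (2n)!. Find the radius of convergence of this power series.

R = 4

By the ratio test, |a_{n+1}/a_n| = (n+1)²/[(2n+1)·(2n+2)] → 1/4.
Hence the series converges for |x + 6| < 1/(1/4) = 4, so the radius of convergence is 4.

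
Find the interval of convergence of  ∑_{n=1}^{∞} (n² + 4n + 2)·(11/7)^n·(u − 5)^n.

(48/11, 62/11)

By the ratio test, |a_{n+1}/a_n| = [((n+1)² + 4(n+1) + 2)/(n² + 4n + 2)] · 11/7 → 11/7.
Hence the series converges for |u − 5| < 1/(11/7) = 7/11, so the radius of convergence is 7/11.
Endpoint u = 62/11: the terms have absolute value of order n², which does not tend to 0, so the series diverges by the divergence test.
Endpoint u = 48/11: the n-th term does not approach 0; divergence by the term test.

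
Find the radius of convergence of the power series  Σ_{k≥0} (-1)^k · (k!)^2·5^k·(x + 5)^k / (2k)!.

R = 4/5

The ratio of consecutive coefficients is (k+1)²/[(2k+1)·(2k+2)] · 5 → 5/4.
The series converges when 5/4 · |x + 5| < 1, giving R = 4/5.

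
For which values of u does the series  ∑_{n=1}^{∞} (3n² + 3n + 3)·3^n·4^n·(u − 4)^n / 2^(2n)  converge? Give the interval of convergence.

(11/3, 13/3)

By the ratio test, |a_{n+1}/a_n| = [(3(n+1)² + 3(n+1) + 3)/(3n² + 3n + 3)] · 3·4/4 → 3.
Hence the series converges for |u − 4| < 1/(3) = 1/3, so the radius of convergence is 1/3.
Check u = 13/3: the terms have absolute value of order n², which does not tend to 0, so the series diverges by the divergence test.
Endpoint u = 11/3: the terms do not tend to 0, so the series diverges.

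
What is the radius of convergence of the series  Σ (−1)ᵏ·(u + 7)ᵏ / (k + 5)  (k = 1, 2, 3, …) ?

Apply the ratio test: |a_{k+1}| / |a_k| = (k + 5)/((k+1) + 5), which tends to 1 as k → ∞.
Convergence for |u + 7| < 1, so R = 1.

R = 1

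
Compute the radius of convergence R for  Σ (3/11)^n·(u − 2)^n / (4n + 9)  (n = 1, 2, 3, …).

Ratio test: |a_{n+1}/a_n| = [(4n + 9)/(4(n+1) + 9)] · 3/11 → 3/11 as n → ∞.
Thus R = 1/(3/11) = 11/3.

R = 11/3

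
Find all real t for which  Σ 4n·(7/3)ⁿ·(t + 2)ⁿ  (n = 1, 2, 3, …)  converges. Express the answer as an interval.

The ratio of consecutive coefficients is [4(n+1)/4n] · 7/3 → 7/3.
Convergence for |t + 2| · 7/3 < 1, i.e. |t + 2| < 3/7. So R = 3/7.
Check t = -11/7: the terms have absolute value of order n, which does not tend to 0, so the series diverges by the divergence test.
At t = -17/7: the n-th term does not approach 0; divergence by the term test.

(-17/7, -11/7)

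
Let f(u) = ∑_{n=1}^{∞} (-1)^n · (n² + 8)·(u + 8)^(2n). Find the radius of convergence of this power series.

R = 1

The ratio of consecutive coefficients is ((n+1)² + 8)/(n² + 8) → 1.
Writing y = (u + 8)², the series in y has radius 1, so |u + 8| < √(1) = 1 and R = 1.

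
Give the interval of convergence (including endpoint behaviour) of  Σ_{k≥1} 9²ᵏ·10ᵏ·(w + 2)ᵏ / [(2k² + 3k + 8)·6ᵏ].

The ratio of consecutive coefficients is [(2k² + 3k + 8)/(2(k+1)² + 3(k+1) + 8)] · 81·10/6 → 135.
Thus R = 1/(135) = 1/135.
When w = -269/135, the series is dominated by a constant times Σ 1/k², which converges (p = 2 > 1).
When w = -271/135, absolute convergence follows by limit comparison with Σ 1/k².

[-271/135, -269/135]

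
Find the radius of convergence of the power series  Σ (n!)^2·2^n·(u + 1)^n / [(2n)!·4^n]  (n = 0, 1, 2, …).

Ratio test: |a_{n+1}/a_n| = (n+1)²/[(2n+1)·(2n+2)] · 2/4 → 1/8 as n → ∞.
Thus R = 1/(1/8) = 8.

R = 8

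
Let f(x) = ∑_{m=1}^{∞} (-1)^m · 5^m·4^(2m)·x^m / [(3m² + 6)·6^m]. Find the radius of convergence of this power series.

The ratio of consecutive coefficients is [(3m² + 6)/(3(m+1)² + 6)] · 5·16/6 → 40/3.
Thus R = 1/(40/3) = 3/40.

R = 3/40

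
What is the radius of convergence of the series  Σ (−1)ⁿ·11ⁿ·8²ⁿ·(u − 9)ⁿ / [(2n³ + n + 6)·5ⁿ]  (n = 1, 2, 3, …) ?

R = 5/704

The ratio of consecutive coefficients is [(2n³ + n + 6)/(2(n+1)³ + (n+1) + 6)] · 11·64/5 → 704/5.
The series converges when 704/5 · |u − 9| < 1, giving R = 5/704.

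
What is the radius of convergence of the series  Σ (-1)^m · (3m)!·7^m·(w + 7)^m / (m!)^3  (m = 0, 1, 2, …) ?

The ratio of consecutive coefficients is (3m+1)·(3m+2)·(3m+3)/(m+1)³ · 7 → 189.
Convergence for |w + 7| · 189 < 1, i.e. |w + 7| < 1/189. So R = 1/189.

R = 1/189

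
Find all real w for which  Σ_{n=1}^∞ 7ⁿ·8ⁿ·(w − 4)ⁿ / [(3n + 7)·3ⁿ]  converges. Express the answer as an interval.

By the ratio test, |a_{n+1}/a_n| = [(3n + 7)/(3(n+1) + 7)] · 7·8/3 → 56/3.
Convergence for |w − 4| · 56/3 < 1, i.e. |w − 4| < 3/56. So R = 3/56.
When w = 227/56, the terms behave like c/n; limit comparison with the harmonic series gives divergence.
Check w = 221/56: an alternating series whose terms decrease to 0 in absolute value, so it converges by the Leibniz criterion.

[221/56, 227/56)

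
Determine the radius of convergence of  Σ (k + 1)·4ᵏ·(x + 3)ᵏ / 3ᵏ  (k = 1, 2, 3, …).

R = 3/4

Apply the ratio test: |a_{k+1}| / |a_k| = [((k+1) + 1)/(k + 1)] · 4/3, which tends to 4/3 as k → ∞.
Hence the series converges for |x + 3| < 1/(4/3) = 3/4, so the radius of convergence is 3/4.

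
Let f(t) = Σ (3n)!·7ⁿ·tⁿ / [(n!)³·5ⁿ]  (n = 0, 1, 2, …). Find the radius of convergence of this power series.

R = 5/189

Ratio test: |a_{n+1}/a_n| = (3n+1)·(3n+2)·(3n+3)/(n+1)³ · 7/5 → 189/5 as n → ∞.
Thus R = 1/(189/5) = 5/189.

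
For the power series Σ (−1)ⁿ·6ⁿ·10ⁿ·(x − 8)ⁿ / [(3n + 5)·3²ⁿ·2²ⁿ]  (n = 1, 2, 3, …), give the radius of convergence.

Apply the ratio test: |a_{n+1}| / |a_n| = [(3n + 5)/(3(n+1) + 5)] · 6·10/(9·4), which tends to 5/3 as n → ∞.
Convergence for |x − 8| · 5/3 < 1, i.e. |x − 8| < 3/5. So R = 3/5.

R = 3/5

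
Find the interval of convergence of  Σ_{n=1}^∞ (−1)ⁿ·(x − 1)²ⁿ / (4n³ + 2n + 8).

Ratio test: |a_{n+1}/a_n| = (4n³ + 2n + 8)/(4(n+1)³ + 2(n+1) + 8) → 1 as n → ∞.
Successive powers of (x − 1) differ by 2, so the series converges when |x − 1|² · 1 < 1, i.e. |x − 1| < √(1) = 1. So R = 1.
At x = 2: the terms are on the order of 1/n³, so the series converges absolutely by comparison with the p-series (p = 3 > 1).
Endpoint x = 0: absolute convergence follows by limit comparison with Σ 1/n³.

[0, 2]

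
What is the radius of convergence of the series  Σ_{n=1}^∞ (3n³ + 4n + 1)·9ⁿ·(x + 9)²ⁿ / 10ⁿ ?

R = √10/3

Apply the ratio test: |a_{n+1}| / |a_n| = [(3(n+1)³ + 4(n+1) + 1)/(3n³ + 4n + 1)] · 9/10, which tends to 9/10 as n → ∞.
Since the exponent of (x + 9) increases by 2 each term, convergence requires |x + 9|² < 10/9, hence R = √10/3.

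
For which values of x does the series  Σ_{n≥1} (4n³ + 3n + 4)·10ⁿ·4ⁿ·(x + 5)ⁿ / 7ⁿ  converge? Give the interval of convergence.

(-207/40, -193/40)

By the ratio test, |a_{n+1}/a_n| = [(4(n+1)³ + 3(n+1) + 4)/(4n³ + 3n + 4)] · 10·4/7 → 40/7.
Convergence for |x + 5| · 40/7 < 1, i.e. |x + 5| < 7/40. So R = 7/40.
Endpoint x = -193/40: the terms do not tend to 0, so the series diverges.
Check x = -207/40: the n-th term does not approach 0; divergence by the term test.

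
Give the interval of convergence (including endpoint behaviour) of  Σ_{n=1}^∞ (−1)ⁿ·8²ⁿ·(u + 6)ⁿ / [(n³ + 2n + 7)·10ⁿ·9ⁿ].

Apply the ratio test: |a_{n+1}| / |a_n| = [(n³ + 2n + 7)/((n+1)³ + 2(n+1) + 7)] · 64/(10·9), which tends to 32/45 as n → ∞.
Convergence for |u + 6| · 32/45 < 1, i.e. |u + 6| < 45/32. So R = 45/32.
Check u = -147/32: the series is dominated by a constant times Σ 1/n³, which converges (p = 3 > 1).
Endpoint u = -237/32: the terms are on the order of 1/n³, so the series converges absolutely by comparison with the p-series (p = 3 > 1).

[-237/32, -147/32]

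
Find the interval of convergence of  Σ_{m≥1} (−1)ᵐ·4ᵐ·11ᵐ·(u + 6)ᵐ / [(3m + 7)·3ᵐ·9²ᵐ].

(-507/44, -21/44]

The ratio of consecutive coefficients is [(3m + 7)/(3(m+1) + 7)] · 4·11/(3·81) → 44/243.
Hence the series converges for |u + 6| < 1/(44/243) = 243/44, so the radius of convergence is 243/44.
When u = -21/44, convergence follows from the alternating series test (terms decrease monotonically to 0).
When u = -507/44, the terms behave like c/m; limit comparison with the harmonic series gives divergence.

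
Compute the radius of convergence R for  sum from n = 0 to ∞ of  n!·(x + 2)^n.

R = 0

By the ratio test, |a_{n+1}/a_n| = (n+1) → ∞.
Since the ratio → ∞, the series diverges for every x ≠ -2, and R = 0.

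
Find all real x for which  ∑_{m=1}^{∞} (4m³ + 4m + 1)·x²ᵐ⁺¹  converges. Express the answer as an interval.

By the ratio test, |a_{m+1}/a_m| = (4(m+1)³ + 4(m+1) + 1)/(4m³ + 4m + 1) → 1.
Since the exponent of x increases by 2 each term, convergence requires |x|² < 1, hence R = 1.
Endpoint x = 1: the terms have absolute value of order m³, which does not tend to 0, so the series diverges by the divergence test.
When x = -1, the terms have absolute value of order m³, which does not tend to 0, so the series diverges by the divergence test.

(-1, 1)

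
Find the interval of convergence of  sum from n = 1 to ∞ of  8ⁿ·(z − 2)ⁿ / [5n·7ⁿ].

[9/8, 23/8)

Ratio test: |a_{n+1}/a_n| = [5n/5(n+1)] · 8/7 → 8/7 as n → ∞.
The series converges when 8/7 · |z − 2| < 1, giving R = 7/8.
At z = 23/8: the terms behave like c/n; limit comparison with the harmonic series gives divergence.
At z = 9/8: convergence follows from the alternating series test (terms decrease monotonically to 0).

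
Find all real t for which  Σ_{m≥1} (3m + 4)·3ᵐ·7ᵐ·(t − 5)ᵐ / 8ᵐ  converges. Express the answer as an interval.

Ratio test: |a_{m+1}/a_m| = [(3(m+1) + 4)/(3m + 4)] · 3·7/8 → 21/8 as m → ∞.
Hence the series converges for |t − 5| < 1/(21/8) = 8/21, so the radius of convergence is 8/21.
When t = 113/21, the terms have absolute value of order m, which does not tend to 0, so the series diverges by the divergence test.
Check t = 97/21: the terms do not tend to 0, so the series diverges.

(97/21, 113/21)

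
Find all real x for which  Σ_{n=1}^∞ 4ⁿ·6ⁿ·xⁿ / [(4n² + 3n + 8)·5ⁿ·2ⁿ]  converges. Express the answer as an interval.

[-5/12, 5/12]

The ratio of consecutive coefficients is [(4n² + 3n + 8)/(4(n+1)² + 3(n+1) + 8)] · 4·6/(5·2) → 12/5.
The series converges when 12/5 · |x| < 1, giving R = 5/12.
Endpoint x = 5/12: absolute convergence follows by limit comparison with Σ 1/n².
At x = -5/12: the terms are on the order of 1/n², so the series converges absolutely by comparison with the p-series (p = 2 > 1).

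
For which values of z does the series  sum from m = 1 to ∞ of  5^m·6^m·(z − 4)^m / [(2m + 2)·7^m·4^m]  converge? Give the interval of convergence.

The ratio of consecutive coefficients is [(2m + 2)/(2(m+1) + 2)] · 5·6/(7·4) → 15/14.
The series converges when 15/14 · |z − 4| < 1, giving R = 14/15.
When z = 74/15, comparison with the harmonic series Σ 1/m shows the series diverges.
At z = 46/15: the terms alternate in sign and decrease monotonically to 0 in absolute value (size ~ c/m), so the alternating series test gives convergence.

[46/15, 74/15)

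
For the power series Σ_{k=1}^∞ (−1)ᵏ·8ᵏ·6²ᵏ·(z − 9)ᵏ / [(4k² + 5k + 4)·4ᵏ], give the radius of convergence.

R = 1/72

Ratio test: |a_{k+1}/a_k| = [(4k² + 5k + 4)/(4(k+1)² + 5(k+1) + 4)] · 8·36/4 → 72 as k → ∞.
Thus R = 1/(72) = 1/72.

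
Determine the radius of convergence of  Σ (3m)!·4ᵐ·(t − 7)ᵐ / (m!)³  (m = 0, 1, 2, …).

R = 1/108

By the ratio test, |a_{m+1}/a_m| = (3m+1)·(3m+2)·(3m+3)/(m+1)³ · 4 → 108.
Convergence for |t − 7| · 108 < 1, i.e. |t − 7| < 1/108. So R = 1/108.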